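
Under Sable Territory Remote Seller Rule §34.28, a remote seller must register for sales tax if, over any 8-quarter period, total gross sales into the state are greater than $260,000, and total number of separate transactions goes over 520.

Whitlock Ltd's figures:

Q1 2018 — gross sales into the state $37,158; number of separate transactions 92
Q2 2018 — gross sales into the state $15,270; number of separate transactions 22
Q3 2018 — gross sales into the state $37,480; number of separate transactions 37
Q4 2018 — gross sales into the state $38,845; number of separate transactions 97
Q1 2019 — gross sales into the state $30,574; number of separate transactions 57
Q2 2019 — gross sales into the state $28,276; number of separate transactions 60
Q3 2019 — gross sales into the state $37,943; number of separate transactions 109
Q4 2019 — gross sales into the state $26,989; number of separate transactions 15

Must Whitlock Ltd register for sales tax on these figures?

Total gross sales into the state: $37,158 + $15,270 + $37,480 + $38,845 + $30,574 + $28,276 + $37,943 + $26,989 = $252,535 (≤ $260,000).
Total number of separate transactions: 92 + 22 + 37 + 97 + 57 + 60 + 109 + 15 = 489 (≤ 520).
The test is 'and': the rule requires both, and at least one is not exceeded.

No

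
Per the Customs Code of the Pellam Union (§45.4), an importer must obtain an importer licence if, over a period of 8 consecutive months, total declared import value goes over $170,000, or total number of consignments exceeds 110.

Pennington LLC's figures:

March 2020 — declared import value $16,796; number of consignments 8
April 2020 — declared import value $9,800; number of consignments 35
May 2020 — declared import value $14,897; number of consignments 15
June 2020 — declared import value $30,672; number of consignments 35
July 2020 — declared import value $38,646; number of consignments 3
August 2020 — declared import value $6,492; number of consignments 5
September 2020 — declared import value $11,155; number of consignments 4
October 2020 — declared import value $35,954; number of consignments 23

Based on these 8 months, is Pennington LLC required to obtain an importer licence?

Yes

Total declared import value: $16,796 + $9,800 + $14,897 + $30,672 + $38,646 + $6,492 + $11,155 + $35,954 = $164,412 (≤ $170,000).
Total number of consignments: 8 + 35 + 15 + 35 + 3 + 5 + 4 + 23 = 128 (> 110).
The test is 'or': at least one threshold is exceeded.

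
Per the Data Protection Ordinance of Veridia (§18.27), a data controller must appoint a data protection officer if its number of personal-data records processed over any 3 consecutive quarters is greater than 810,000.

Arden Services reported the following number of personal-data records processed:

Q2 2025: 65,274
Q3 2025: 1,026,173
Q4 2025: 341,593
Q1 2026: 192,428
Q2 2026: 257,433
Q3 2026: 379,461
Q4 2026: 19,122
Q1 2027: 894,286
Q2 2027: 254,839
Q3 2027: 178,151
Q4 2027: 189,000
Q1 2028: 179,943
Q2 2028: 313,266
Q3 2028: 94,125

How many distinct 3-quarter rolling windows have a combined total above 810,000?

Q2 2025–Q4 2025: 65,274 + 1,026,173 + 341,593 = 1,433,040 (over)
Q3 2025–Q1 2026: 1,026,173 + 341,593 + 192,428 = 1,560,194 (over)
Q4 2025–Q2 2026: 341,593 + 192,428 + 257,433 = 791,454 (under)
Q1 2026–Q3 2026: 192,428 + 257,433 + 379,461 = 829,322 (over)
Q2 2026–Q4 2026: 257,433 + 379,461 + 19,122 = 656,016 (under)
Q3 2026–Q1 2027: 379,461 + 19,122 + 894,286 = 1,292,869 (over)
Q4 2026–Q2 2027: 19,122 + 894,286 + 254,839 = 1,168,247 (over)
Q1 2027–Q3 2027: 894,286 + 254,839 + 178,151 = 1,327,276 (over)
Q2 2027–Q4 2027: 254,839 + 178,151 + 189,000 = 621,990 (under)
Q3 2027–Q1 2028: 178,151 + 189,000 + 179,943 = 547,094 (under)
Q4 2027–Q2 2028: 189,000 + 179,943 + 313,266 = 682,209 (under)
Q1 2028–Q3 2028: 179,943 + 313,266 + 94,125 = 587,334 (under)
6 windows exceed the threshold.

6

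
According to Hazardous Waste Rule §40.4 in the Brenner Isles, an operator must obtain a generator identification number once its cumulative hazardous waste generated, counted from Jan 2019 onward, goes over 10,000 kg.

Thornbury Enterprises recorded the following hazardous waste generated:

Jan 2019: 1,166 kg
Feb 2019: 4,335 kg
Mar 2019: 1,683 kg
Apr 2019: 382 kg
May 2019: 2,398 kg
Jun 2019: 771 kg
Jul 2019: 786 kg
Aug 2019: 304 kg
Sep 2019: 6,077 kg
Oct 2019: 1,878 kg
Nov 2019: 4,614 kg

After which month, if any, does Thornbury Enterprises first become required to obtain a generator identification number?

Jun 2019

Through Jan 2019: 1,166 kg
Through Feb 2019: 5,501 kg
Through Mar 2019: 7,184 kg
Through Apr 2019: 7,566 kg
Through May 2019: 9,964 kg
Through Jun 2019: 10,735 kg ← exceeds threshold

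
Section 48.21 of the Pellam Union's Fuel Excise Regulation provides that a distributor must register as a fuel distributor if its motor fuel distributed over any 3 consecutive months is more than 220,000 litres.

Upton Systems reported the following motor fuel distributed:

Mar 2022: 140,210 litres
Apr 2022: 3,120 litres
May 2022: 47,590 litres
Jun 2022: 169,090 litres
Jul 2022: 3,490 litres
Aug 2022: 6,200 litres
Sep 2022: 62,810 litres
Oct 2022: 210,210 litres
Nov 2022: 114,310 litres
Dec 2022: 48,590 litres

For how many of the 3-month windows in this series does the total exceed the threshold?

4

Mar 2022–May 2022: 140,210 litres + 3,120 litres + 47,590 litres = 190,920 litres (under)
Apr 2022–Jun 2022: 3,120 litres + 47,590 litres + 169,090 litres = 219,800 litres (under)
May 2022–Jul 2022: 47,590 litres + 169,090 litres + 3,490 litres = 220,170 litres (over)
Jun 2022–Aug 2022: 169,090 litres + 3,490 litres + 6,200 litres = 178,780 litres (under)
Jul 2022–Sep 2022: 3,490 litres + 6,200 litres + 62,810 litres = 72,500 litres (under)
Aug 2022–Oct 2022: 6,200 litres + 62,810 litres + 210,210 litres = 279,220 litres (over)
Sep 2022–Nov 2022: 62,810 litres + 210,210 litres + 114,310 litres = 387,330 litres (over)
Oct 2022–Dec 2022: 210,210 litres + 114,310 litres + 48,590 litres = 373,110 litres (over)
4 windows exceed the threshold.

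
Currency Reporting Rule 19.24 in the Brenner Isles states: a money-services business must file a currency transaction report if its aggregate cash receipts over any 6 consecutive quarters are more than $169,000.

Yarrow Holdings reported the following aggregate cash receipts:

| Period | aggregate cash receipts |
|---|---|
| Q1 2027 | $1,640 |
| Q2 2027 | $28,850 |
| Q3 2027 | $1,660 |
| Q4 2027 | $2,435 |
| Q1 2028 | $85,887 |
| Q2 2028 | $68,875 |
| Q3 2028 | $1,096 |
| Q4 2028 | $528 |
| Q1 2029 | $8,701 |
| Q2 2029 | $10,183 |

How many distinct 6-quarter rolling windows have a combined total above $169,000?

Q1 2027–Q2 2028: $1,640 + $28,850 + $1,660 + $2,435 + $85,887 + $68,875 = $189,347 (over)
Q2 2027–Q3 2028: $28,850 + $1,660 + $2,435 + $85,887 + $68,875 + $1,096 = $188,803 (over)
Q3 2027–Q4 2028: $1,660 + $2,435 + $85,887 + $68,875 + $1,096 + $528 = $160,481 (under)
Q4 2027–Q1 2029: $2,435 + $85,887 + $68,875 + $1,096 + $528 + $8,701 = $167,522 (under)
Q1 2028–Q2 2029: $85,887 + $68,875 + $1,096 + $528 + $8,701 + $10,183 = $175,270 (over)
3 windows exceed the threshold.

3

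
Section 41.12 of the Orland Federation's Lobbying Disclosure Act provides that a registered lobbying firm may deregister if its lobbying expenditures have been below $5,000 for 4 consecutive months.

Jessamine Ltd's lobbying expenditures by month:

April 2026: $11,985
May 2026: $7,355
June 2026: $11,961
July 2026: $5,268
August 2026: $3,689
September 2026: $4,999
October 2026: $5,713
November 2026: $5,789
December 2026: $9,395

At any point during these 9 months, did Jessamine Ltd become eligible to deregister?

Months below $5,000: August 2026, September 2026.
Longest run of consecutive months below the threshold: 2.
2 < 4, so Jessamine Ltd never became eligible.

No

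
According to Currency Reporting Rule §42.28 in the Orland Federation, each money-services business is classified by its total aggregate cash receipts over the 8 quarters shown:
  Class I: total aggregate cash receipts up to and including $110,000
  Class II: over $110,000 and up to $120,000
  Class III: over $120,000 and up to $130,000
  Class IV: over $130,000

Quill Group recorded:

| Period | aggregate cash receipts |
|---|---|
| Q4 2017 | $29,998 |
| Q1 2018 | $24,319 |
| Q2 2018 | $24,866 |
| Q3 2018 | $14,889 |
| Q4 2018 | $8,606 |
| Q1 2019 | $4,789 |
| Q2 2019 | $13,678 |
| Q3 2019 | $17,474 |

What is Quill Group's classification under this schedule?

Class IV

Total aggregate cash receipts: $29,998 + $24,319 + $24,866 + $14,889 + $8,606 + $4,789 + $13,678 + $17,474 = $138,619.
$138,619 > $130,000, so Class IV applies.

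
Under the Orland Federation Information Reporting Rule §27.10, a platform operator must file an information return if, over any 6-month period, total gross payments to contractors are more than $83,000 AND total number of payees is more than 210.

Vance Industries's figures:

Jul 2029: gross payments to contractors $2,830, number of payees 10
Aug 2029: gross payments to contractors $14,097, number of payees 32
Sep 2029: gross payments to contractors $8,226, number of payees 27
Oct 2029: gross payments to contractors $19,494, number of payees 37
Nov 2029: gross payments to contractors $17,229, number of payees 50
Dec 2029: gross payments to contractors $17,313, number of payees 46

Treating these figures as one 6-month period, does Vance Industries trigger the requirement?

No

Total gross payments to contractors: $2,830 + $14,097 + $8,226 + $19,494 + $17,229 + $17,313 = $79,189 (≤ $83,000).
Total number of payees: 10 + 32 + 27 + 37 + 50 + 46 = 202 (≤ 210).
The test is 'and': the rule requires both, and at least one is not exceeded.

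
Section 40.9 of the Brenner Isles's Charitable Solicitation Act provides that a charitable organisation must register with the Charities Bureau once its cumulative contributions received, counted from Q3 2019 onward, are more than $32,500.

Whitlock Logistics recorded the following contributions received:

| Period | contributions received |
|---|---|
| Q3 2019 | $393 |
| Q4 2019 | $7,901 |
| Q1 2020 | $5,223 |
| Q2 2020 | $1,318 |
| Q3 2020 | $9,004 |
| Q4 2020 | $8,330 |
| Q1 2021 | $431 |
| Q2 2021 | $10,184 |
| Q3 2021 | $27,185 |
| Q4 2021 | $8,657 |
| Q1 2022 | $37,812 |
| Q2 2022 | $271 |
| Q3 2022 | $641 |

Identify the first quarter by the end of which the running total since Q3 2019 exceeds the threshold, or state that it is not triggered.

Q1 2021

Through Q3 2019: $393
Through Q4 2019: $8,294
Through Q1 2020: $13,517
Through Q2 2020: $14,835
Through Q3 2020: $23,839
Through Q4 2020: $32,169
Through Q1 2021: $32,600 ← exceeds threshold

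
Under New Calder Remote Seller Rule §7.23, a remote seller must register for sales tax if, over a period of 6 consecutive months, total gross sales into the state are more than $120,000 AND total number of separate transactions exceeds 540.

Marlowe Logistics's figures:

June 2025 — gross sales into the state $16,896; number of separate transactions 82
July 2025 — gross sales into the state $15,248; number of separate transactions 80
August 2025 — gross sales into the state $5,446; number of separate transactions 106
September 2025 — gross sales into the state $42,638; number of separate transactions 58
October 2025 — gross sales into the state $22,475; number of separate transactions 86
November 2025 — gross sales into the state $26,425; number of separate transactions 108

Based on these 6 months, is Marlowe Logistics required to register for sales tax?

Total gross sales into the state: $16,896 + $15,248 + $5,446 + $42,638 + $22,475 + $26,425 = $129,128 (> $120,000).
Total number of separate transactions: 82 + 80 + 106 + 58 + 86 + 108 = 520 (≤ 540).
The test is 'and': the rule requires both, and at least one is not exceeded.

No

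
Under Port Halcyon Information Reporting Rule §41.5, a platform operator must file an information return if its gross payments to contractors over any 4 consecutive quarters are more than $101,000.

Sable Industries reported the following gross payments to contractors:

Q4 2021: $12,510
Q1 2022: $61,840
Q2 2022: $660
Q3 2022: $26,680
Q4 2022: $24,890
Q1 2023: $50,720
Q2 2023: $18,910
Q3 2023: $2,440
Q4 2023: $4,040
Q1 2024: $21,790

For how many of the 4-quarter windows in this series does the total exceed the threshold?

Q4 2021–Q3 2022: $12,510 + $61,840 + $660 + $26,680 = $101,690 (over)
Q1 2022–Q4 2022: $61,840 + $660 + $26,680 + $24,890 = $114,070 (over)
Q2 2022–Q1 2023: $660 + $26,680 + $24,890 + $50,720 = $102,950 (over)
Q3 2022–Q2 2023: $26,680 + $24,890 + $50,720 + $18,910 = $121,200 (over)
Q4 2022–Q3 2023: $24,890 + $50,720 + $18,910 + $2,440 = $96,960 (under)
Q1 2023–Q4 2023: $50,720 + $18,910 + $2,440 + $4,040 = $76,110 (under)
Q2 2023–Q1 2024: $18,910 + $2,440 + $4,040 + $21,790 = $47,180 (under)
4 windows exceed the threshold.

4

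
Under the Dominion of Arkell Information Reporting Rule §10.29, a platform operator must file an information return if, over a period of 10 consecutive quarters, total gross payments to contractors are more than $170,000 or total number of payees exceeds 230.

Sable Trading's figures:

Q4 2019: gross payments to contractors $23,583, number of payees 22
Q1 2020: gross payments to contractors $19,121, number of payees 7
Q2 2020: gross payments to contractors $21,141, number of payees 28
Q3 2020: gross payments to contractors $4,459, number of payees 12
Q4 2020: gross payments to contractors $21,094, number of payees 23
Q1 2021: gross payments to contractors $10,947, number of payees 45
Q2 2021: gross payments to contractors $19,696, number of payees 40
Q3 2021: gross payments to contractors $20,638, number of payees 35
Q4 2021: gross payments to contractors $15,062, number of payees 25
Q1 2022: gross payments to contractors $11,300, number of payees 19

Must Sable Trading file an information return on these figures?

Total gross payments to contractors: $23,583 + $19,121 + $21,141 + $4,459 + $21,094 + $10,947 + $19,696 + $20,638 + $15,062 + $11,300 = $167,041 (≤ $170,000).
Total number of payees: 22 + 7 + 28 + 12 + 23 + 45 + 40 + 35 + 25 + 19 = 256 (> 230).
The test is 'or': at least one threshold is exceeded.

Yes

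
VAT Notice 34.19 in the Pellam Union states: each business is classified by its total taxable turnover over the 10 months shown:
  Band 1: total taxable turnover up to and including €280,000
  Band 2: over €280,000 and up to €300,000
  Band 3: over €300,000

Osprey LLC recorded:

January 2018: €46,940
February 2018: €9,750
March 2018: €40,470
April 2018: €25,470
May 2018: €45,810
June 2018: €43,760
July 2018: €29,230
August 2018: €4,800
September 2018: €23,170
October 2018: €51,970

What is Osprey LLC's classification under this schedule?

Total taxable turnover: €46,940 + €9,750 + €40,470 + €25,470 + €45,810 + €43,760 + €29,230 + €4,800 + €23,170 + €51,970 = €321,370.
€321,370 > €300,000, so Band 3 applies.

Band 3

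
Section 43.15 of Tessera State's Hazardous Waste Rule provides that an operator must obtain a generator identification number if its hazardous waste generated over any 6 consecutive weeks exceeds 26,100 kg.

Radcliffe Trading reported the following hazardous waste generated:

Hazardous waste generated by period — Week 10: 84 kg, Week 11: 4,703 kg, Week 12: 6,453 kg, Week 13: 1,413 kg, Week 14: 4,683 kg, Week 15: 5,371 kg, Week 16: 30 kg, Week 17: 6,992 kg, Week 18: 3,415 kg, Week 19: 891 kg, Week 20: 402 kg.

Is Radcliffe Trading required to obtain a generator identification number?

Week 10–Week 15: 84 kg + 4,703 kg + 6,453 kg + 1,413 kg + 4,683 kg + 5,371 kg = 22,707 kg (under)
Week 11–Week 16: 4,703 kg + 6,453 kg + 1,413 kg + 4,683 kg + 5,371 kg + 30 kg = 22,653 kg (under)
Week 12–Week 17: 6,453 kg + 1,413 kg + 4,683 kg + 5,371 kg + 30 kg + 6,992 kg = 24,942 kg (under)
Week 13–Week 18: 1,413 kg + 4,683 kg + 5,371 kg + 30 kg + 6,992 kg + 3,415 kg = 21,904 kg (under)
Week 14–Week 19: 4,683 kg + 5,371 kg + 30 kg + 6,992 kg + 3,415 kg + 891 kg = 21,382 kg (under)
Week 15–Week 20: 5,371 kg + 30 kg + 6,992 kg + 3,415 kg + 891 kg + 402 kg = 17,101 kg (under)
No window exceeds 26,100 kg.

No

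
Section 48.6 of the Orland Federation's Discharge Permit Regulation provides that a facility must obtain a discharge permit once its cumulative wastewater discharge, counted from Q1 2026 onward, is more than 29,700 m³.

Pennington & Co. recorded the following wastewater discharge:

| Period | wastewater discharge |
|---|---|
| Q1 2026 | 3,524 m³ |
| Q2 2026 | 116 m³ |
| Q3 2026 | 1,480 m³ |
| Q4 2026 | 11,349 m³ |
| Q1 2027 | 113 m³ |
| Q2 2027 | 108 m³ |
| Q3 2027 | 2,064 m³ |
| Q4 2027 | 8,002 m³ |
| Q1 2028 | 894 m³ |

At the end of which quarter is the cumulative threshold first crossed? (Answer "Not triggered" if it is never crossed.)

Not triggered

Through Q1 2026: 3,524 m³
Through Q2 2026: 3,640 m³
Through Q3 2026: 5,120 m³
Through Q4 2026: 16,469 m³
Through Q1 2027: 16,582 m³
Through Q2 2027: 16,690 m³
Through Q3 2027: 18,754 m³
Through Q4 2027: 26,756 m³
Through Q1 2028: 27,650 m³
Final cumulative total 27,650 m³ ≤ 29,700 m³; the threshold is never exceeded.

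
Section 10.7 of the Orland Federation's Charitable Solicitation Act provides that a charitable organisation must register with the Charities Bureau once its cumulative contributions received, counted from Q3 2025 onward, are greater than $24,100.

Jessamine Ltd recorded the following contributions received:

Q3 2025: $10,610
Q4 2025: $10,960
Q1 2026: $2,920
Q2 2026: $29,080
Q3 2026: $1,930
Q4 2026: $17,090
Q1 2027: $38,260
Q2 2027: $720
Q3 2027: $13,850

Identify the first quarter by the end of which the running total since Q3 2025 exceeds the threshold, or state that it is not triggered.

Q1 2026

Through Q3 2025: $10,610
Through Q4 2025: $21,570
Through Q1 2026: $24,490 ← exceeds threshold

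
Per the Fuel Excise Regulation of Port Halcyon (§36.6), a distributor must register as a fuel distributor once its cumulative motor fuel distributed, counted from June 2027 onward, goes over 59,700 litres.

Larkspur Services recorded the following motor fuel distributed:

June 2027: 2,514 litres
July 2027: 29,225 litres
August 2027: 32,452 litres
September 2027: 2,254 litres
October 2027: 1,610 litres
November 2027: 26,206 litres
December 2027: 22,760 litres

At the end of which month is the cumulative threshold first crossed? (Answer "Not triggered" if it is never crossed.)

August 2027

Through June 2027: 2,514 litres
Through July 2027: 31,739 litres
Through August 2027: 64,191 litres ← exceeds threshold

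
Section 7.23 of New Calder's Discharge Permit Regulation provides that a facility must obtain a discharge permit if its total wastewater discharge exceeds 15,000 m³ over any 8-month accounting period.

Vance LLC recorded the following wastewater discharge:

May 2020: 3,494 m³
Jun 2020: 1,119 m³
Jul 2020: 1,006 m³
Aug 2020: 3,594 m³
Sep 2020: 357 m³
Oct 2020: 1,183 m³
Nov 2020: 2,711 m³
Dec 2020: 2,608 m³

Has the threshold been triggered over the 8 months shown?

Total wastewater discharge: 3,494 m³ + 1,119 m³ + 1,006 m³ + 3,594 m³ + 357 m³ + 1,183 m³ + 2,711 m³ + 2,608 m³ = 16,072 m³.
16,072 m³ > 15,000 m³, so the threshold is exceeded.

Yes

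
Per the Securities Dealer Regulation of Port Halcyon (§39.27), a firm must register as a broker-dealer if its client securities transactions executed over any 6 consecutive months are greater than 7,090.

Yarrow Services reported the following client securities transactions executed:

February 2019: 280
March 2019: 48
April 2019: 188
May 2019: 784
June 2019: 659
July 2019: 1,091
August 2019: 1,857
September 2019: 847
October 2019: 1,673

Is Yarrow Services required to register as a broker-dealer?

February 2019–July 2019: 280 + 48 + 188 + 784 + 659 + 1,091 = 3,050 (under)
March 2019–August 2019: 48 + 188 + 784 + 659 + 1,091 + 1,857 = 4,627 (under)
April 2019–September 2019: 188 + 784 + 659 + 1,091 + 1,857 + 847 = 5,426 (under)
May 2019–October 2019: 784 + 659 + 1,091 + 1,857 + 847 + 1,673 = 6,911 (under)
No window exceeds 7,090.

No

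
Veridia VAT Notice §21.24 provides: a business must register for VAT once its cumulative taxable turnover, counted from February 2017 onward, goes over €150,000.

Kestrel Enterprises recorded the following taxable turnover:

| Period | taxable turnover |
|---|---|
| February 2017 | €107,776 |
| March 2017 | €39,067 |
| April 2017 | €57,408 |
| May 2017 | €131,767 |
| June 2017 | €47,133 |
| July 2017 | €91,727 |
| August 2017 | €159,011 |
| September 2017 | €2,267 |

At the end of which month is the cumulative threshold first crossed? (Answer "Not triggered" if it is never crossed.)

April 2017

Through February 2017: €107,776
Through March 2017: €146,843
Through April 2017: €204,251 ← exceeds threshold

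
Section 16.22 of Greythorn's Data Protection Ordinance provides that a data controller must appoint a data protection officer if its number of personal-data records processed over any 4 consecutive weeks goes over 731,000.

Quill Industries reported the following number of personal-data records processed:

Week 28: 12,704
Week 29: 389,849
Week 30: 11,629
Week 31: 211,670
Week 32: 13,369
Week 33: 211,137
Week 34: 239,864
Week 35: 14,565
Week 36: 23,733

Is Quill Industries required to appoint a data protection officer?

Week 28–Week 31: 12,704 + 389,849 + 11,629 + 211,670 = 625,852 (under)
Week 29–Week 32: 389,849 + 11,629 + 211,670 + 13,369 = 626,517 (under)
Week 30–Week 33: 11,629 + 211,670 + 13,369 + 211,137 = 447,805 (under)
Week 31–Week 34: 211,670 + 13,369 + 211,137 + 239,864 = 676,040 (under)
Week 32–Week 35: 13,369 + 211,137 + 239,864 + 14,565 = 478,935 (under)
Week 33–Week 36: 211,137 + 239,864 + 14,565 + 23,733 = 489,299 (under)
No window exceeds 731,000.

No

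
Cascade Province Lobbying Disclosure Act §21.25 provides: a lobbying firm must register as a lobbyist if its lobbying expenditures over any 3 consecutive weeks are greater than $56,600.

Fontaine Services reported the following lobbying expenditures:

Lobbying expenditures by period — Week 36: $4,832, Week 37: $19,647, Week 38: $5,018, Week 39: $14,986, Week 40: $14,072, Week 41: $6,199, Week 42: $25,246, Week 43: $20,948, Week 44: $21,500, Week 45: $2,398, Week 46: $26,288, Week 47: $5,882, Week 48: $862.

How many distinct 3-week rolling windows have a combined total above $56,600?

1

Week 36–Week 38: $4,832 + $19,647 + $5,018 = $29,497 (under)
Week 37–Week 39: $19,647 + $5,018 + $14,986 = $39,651 (under)
Week 38–Week 40: $5,018 + $14,986 + $14,072 = $34,076 (under)
Week 39–Week 41: $14,986 + $14,072 + $6,199 = $35,257 (under)
Week 40–Week 42: $14,072 + $6,199 + $25,246 = $45,517 (under)
Week 41–Week 43: $6,199 + $25,246 + $20,948 = $52,393 (under)
Week 42–Week 44: $25,246 + $20,948 + $21,500 = $67,694 (over)
Week 43–Week 45: $20,948 + $21,500 + $2,398 = $44,846 (under)
Week 44–Week 46: $21,500 + $2,398 + $26,288 = $50,186 (under)
Week 45–Week 47: $2,398 + $26,288 + $5,882 = $34,568 (under)
Week 46–Week 48: $26,288 + $5,882 + $862 = $33,032 (under)
1 window exceeds the threshold.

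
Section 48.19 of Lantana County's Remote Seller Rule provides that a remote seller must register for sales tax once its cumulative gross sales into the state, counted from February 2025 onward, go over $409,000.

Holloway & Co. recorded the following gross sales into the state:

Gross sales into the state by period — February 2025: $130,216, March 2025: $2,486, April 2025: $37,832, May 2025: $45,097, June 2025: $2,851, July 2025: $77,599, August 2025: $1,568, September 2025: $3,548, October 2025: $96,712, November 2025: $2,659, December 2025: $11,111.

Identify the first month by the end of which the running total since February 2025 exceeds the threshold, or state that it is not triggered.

Through February 2025: $130,216
Through March 2025: $132,702
Through April 2025: $170,534
Through May 2025: $215,631
Through June 2025: $218,482
Through July 2025: $296,081
Through August 2025: $297,649
Through September 2025: $301,197
Through October 2025: $397,909
Through November 2025: $400,568
Through December 2025: $411,679 ← exceeds threshold

December 2025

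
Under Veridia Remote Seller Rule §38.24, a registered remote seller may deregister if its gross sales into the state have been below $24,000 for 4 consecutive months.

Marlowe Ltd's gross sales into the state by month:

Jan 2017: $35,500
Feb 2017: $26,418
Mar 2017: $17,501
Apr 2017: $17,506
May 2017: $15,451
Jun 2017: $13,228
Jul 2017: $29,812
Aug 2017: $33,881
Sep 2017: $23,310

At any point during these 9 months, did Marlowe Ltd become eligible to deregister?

Months below $24,000: Mar 2017, Apr 2017, May 2017, Jun 2017, Sep 2017.
Longest run of consecutive months below the threshold: 4.
4 ≥ 4, so Marlowe Ltd became eligible.

Yes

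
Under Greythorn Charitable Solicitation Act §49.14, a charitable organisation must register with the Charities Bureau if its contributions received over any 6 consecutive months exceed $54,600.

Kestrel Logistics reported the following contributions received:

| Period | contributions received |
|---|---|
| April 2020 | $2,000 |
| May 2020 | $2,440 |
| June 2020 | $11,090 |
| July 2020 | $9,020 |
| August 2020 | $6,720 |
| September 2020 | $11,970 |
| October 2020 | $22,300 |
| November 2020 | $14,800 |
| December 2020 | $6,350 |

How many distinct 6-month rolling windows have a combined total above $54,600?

3

April 2020–September 2020: $2,000 + $2,440 + $11,090 + $9,020 + $6,720 + $11,970 = $43,240 (under)
May 2020–October 2020: $2,440 + $11,090 + $9,020 + $6,720 + $11,970 + $22,300 = $63,540 (over)
June 2020–November 2020: $11,090 + $9,020 + $6,720 + $11,970 + $22,300 + $14,800 = $75,900 (over)
July 2020–December 2020: $9,020 + $6,720 + $11,970 + $22,300 + $14,800 + $6,350 = $71,160 (over)
3 windows exceed the threshold.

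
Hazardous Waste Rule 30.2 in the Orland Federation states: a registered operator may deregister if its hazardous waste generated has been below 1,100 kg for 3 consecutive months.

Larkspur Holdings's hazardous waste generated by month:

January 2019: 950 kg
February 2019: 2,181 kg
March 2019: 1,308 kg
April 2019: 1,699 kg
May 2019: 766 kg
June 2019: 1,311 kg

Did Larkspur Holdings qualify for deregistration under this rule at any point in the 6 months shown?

Months below 1,100 kg: January 2019, May 2019.
Longest run of consecutive months below the threshold: 1.
1 < 3, so Larkspur Holdings never became eligible.

No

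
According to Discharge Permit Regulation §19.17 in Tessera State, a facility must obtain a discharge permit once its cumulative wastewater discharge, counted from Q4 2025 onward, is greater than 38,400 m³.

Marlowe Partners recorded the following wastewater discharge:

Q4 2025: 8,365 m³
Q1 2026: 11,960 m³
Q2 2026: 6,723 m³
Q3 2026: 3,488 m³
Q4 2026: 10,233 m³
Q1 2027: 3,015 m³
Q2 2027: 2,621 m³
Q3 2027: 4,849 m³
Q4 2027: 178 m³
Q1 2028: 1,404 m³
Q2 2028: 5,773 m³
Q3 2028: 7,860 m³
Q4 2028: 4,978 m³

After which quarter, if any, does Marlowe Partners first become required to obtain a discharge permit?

Q4 2026

Through Q4 2025: 8,365 m³
Through Q1 2026: 20,325 m³
Through Q2 2026: 27,048 m³
Through Q3 2026: 30,536 m³
Through Q4 2026: 40,769 m³ ← exceeds threshold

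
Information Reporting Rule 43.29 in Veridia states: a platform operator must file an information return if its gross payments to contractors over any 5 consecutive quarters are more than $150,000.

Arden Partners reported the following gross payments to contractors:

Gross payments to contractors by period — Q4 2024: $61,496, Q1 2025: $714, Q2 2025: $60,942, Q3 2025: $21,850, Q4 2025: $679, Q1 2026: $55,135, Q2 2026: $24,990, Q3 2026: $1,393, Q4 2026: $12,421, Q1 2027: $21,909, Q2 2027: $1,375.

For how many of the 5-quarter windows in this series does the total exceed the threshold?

Q4 2024–Q4 2025: $61,496 + $714 + $60,942 + $21,850 + $679 = $145,681 (under)
Q1 2025–Q1 2026: $714 + $60,942 + $21,850 + $679 + $55,135 = $139,320 (under)
Q2 2025–Q2 2026: $60,942 + $21,850 + $679 + $55,135 + $24,990 = $163,596 (over)
Q3 2025–Q3 2026: $21,850 + $679 + $55,135 + $24,990 + $1,393 = $104,047 (under)
Q4 2025–Q4 2026: $679 + $55,135 + $24,990 + $1,393 + $12,421 = $94,618 (under)
Q1 2026–Q1 2027: $55,135 + $24,990 + $1,393 + $12,421 + $21,909 = $115,848 (under)
Q2 2026–Q2 2027: $24,990 + $1,393 + $12,421 + $21,909 + $1,375 = $62,088 (under)
1 window exceeds the threshold.

1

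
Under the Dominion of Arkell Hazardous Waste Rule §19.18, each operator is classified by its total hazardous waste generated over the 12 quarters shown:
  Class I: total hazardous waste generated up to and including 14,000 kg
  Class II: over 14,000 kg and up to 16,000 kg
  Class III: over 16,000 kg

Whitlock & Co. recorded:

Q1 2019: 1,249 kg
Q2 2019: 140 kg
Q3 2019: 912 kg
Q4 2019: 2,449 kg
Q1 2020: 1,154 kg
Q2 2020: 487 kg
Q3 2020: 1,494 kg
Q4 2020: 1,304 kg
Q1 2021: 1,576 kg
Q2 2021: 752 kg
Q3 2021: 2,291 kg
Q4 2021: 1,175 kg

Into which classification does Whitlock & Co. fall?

Class II

Total hazardous waste generated: 1,249 kg + 140 kg + 912 kg + 2,449 kg + 1,154 kg + 487 kg + 1,494 kg + 1,304 kg + 1,576 kg + 752 kg + 2,291 kg + 1,175 kg = 14,983 kg.
14,000 kg < 14,983 kg ≤ 16,000 kg, so Class II applies.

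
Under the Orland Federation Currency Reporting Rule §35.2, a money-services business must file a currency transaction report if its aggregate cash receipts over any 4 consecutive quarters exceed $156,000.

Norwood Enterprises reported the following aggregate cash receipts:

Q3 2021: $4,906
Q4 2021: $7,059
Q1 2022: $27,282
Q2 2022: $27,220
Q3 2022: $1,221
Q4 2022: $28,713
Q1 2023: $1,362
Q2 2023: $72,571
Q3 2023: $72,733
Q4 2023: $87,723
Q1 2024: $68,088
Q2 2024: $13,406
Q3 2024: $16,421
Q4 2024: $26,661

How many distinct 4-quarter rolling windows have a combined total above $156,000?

Q3 2021–Q2 2022: $4,906 + $7,059 + $27,282 + $27,220 = $66,467 (under)
Q4 2021–Q3 2022: $7,059 + $27,282 + $27,220 + $1,221 = $62,782 (under)
Q1 2022–Q4 2022: $27,282 + $27,220 + $1,221 + $28,713 = $84,436 (under)
Q2 2022–Q1 2023: $27,220 + $1,221 + $28,713 + $1,362 = $58,516 (under)
Q3 2022–Q2 2023: $1,221 + $28,713 + $1,362 + $72,571 = $103,867 (under)
Q4 2022–Q3 2023: $28,713 + $1,362 + $72,571 + $72,733 = $175,379 (over)
Q1 2023–Q4 2023: $1,362 + $72,571 + $72,733 + $87,723 = $234,389 (over)
Q2 2023–Q1 2024: $72,571 + $72,733 + $87,723 + $68,088 = $301,115 (over)
Q3 2023–Q2 2024: $72,733 + $87,723 + $68,088 + $13,406 = $241,950 (over)
Q4 2023–Q3 2024: $87,723 + $68,088 + $13,406 + $16,421 = $185,638 (over)
Q1 2024–Q4 2024: $68,088 + $13,406 + $16,421 + $26,661 = $124,576 (under)
5 windows exceed the threshold.

5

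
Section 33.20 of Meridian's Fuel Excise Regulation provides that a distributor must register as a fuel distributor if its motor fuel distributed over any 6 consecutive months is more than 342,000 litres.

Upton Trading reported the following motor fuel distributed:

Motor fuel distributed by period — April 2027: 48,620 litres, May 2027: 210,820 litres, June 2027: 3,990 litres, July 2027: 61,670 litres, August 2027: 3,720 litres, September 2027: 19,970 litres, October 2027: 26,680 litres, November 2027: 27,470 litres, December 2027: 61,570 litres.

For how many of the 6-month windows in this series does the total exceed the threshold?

April 2027–September 2027: 48,620 litres + 210,820 litres + 3,990 litres + 61,670 litres + 3,720 litres + 19,970 litres = 348,790 litres (over)
May 2027–October 2027: 210,820 litres + 3,990 litres + 61,670 litres + 3,720 litres + 19,970 litres + 26,680 litres = 326,850 litres (under)
June 2027–November 2027: 3,990 litres + 61,670 litres + 3,720 litres + 19,970 litres + 26,680 litres + 27,470 litres = 143,500 litres (under)
July 2027–December 2027: 61,670 litres + 3,720 litres + 19,970 litres + 26,680 litres + 27,470 litres + 61,570 litres = 201,080 litres (under)
1 window exceeds the threshold.

1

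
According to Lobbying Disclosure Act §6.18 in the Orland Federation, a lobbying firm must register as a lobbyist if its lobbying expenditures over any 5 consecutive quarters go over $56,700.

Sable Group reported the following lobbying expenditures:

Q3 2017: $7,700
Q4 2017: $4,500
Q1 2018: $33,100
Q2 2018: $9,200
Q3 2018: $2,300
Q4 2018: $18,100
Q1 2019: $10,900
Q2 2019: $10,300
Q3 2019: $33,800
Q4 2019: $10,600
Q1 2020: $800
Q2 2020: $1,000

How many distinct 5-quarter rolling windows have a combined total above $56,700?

6

Q3 2017–Q3 2018: $7,700 + $4,500 + $33,100 + $9,200 + $2,300 = $56,800 (over)
Q4 2017–Q4 2018: $4,500 + $33,100 + $9,200 + $2,300 + $18,100 = $67,200 (over)
Q1 2018–Q1 2019: $33,100 + $9,200 + $2,300 + $18,100 + $10,900 = $73,600 (over)
Q2 2018–Q2 2019: $9,200 + $2,300 + $18,100 + $10,900 + $10,300 = $50,800 (under)
Q3 2018–Q3 2019: $2,300 + $18,100 + $10,900 + $10,300 + $33,800 = $75,400 (over)
Q4 2018–Q4 2019: $18,100 + $10,900 + $10,300 + $33,800 + $10,600 = $83,700 (over)
Q1 2019–Q1 2020: $10,900 + $10,300 + $33,800 + $10,600 + $800 = $66,400 (over)
Q2 2019–Q2 2020: $10,300 + $33,800 + $10,600 + $800 + $1,000 = $56,500 (under)
6 windows exceed the threshold.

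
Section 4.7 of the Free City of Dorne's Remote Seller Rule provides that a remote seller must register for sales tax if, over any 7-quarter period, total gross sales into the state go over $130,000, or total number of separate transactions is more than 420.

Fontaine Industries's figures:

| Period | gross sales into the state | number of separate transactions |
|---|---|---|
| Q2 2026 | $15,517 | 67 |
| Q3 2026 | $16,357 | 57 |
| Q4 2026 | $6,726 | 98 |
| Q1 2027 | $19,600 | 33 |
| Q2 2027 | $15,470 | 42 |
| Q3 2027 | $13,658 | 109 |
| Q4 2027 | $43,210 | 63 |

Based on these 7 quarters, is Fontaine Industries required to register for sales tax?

Yes

Total gross sales into the state: $15,517 + $16,357 + $6,726 + $19,600 + $15,470 + $13,658 + $43,210 = $130,538 (> $130,000).
Total number of separate transactions: 67 + 57 + 98 + 33 + 42 + 109 + 63 = 469 (> 420).
The test is 'or': at least one threshold is exceeded.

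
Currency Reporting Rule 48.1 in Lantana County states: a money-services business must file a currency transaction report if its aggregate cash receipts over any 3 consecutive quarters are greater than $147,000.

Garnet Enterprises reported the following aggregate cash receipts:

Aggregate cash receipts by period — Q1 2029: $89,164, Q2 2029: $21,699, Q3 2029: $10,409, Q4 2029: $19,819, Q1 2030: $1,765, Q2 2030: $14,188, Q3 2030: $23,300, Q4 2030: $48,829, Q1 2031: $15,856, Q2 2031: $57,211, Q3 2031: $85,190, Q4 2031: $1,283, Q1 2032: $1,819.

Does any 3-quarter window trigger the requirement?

Yes

Q1 2029–Q3 2029: $89,164 + $21,699 + $10,409 = $121,272 (under)
Q2 2029–Q4 2029: $21,699 + $10,409 + $19,819 = $51,927 (under)
Q3 2029–Q1 2030: $10,409 + $19,819 + $1,765 = $31,993 (under)
Q4 2029–Q2 2030: $19,819 + $1,765 + $14,188 = $35,772 (under)
Q1 2030–Q3 2030: $1,765 + $14,188 + $23,300 = $39,253 (under)
Q2 2030–Q4 2030: $14,188 + $23,300 + $48,829 = $86,317 (under)
Q3 2030–Q1 2031: $23,300 + $48,829 + $15,856 = $87,985 (under)
Q4 2030–Q2 2031: $48,829 + $15,856 + $57,211 = $121,896 (under)
Q1 2031–Q3 2031: $15,856 + $57,211 + $85,190 = $158,257 (over)
Q2 2031–Q4 2031: $57,211 + $85,190 + $1,283 = $143,684 (under)
Q3 2031–Q1 2032: $85,190 + $1,283 + $1,819 = $88,292 (under)
At least one window exceeds $147,000.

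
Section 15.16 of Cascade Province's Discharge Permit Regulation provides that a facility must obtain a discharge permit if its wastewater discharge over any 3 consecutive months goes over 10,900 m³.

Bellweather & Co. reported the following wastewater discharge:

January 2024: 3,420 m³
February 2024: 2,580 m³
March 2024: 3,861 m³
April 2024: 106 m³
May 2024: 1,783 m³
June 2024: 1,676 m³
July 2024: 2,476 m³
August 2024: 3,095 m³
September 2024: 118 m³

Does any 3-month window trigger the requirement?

January 2024–March 2024: 3,420 m³ + 2,580 m³ + 3,861 m³ = 9,861 m³ (under)
February 2024–April 2024: 2,580 m³ + 3,861 m³ + 106 m³ = 6,547 m³ (under)
March 2024–May 2024: 3,861 m³ + 106 m³ + 1,783 m³ = 5,750 m³ (under)
April 2024–June 2024: 106 m³ + 1,783 m³ + 1,676 m³ = 3,565 m³ (under)
May 2024–July 2024: 1,783 m³ + 1,676 m³ + 2,476 m³ = 5,935 m³ (under)
June 2024–August 2024: 1,676 m³ + 2,476 m³ + 3,095 m³ = 7,247 m³ (under)
July 2024–September 2024: 2,476 m³ + 3,095 m³ + 118 m³ = 5,689 m³ (under)
No window exceeds 10,900 m³.

No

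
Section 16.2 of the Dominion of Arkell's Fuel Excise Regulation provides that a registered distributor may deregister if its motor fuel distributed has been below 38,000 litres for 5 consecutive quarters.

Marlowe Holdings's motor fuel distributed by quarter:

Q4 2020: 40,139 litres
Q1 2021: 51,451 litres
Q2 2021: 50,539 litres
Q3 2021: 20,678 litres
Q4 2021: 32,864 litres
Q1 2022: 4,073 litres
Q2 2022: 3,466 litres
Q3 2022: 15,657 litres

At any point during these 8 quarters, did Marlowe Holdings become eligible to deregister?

Quarters below 38,000 litres: Q3 2021, Q4 2021, Q1 2022, Q2 2022, Q3 2022.
Longest run of consecutive quarters below the threshold: 5.
5 ≥ 5, so Marlowe Holdings became eligible.

Yes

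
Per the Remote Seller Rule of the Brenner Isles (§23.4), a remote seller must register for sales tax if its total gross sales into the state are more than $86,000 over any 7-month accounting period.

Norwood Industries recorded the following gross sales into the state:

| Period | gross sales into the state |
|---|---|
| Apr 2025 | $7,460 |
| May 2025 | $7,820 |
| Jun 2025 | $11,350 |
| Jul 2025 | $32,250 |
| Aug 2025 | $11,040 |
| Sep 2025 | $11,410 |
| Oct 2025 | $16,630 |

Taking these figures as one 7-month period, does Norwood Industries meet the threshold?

Yes

Total gross sales into the state: $7,460 + $7,820 + $11,350 + $32,250 + $11,040 + $11,410 + $16,630 = $97,960.
$97,960 > $86,000, so the threshold is exceeded.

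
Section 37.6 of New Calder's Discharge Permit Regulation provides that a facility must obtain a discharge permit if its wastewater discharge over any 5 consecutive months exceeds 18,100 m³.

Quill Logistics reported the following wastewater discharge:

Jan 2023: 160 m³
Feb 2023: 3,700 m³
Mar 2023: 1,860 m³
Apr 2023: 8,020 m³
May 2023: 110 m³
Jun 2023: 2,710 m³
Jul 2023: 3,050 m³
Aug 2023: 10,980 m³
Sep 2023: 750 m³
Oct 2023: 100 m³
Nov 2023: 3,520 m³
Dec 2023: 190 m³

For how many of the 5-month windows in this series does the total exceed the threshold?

2

Jan 2023–May 2023: 160 m³ + 3,700 m³ + 1,860 m³ + 8,020 m³ + 110 m³ = 13,850 m³ (under)
Feb 2023–Jun 2023: 3,700 m³ + 1,860 m³ + 8,020 m³ + 110 m³ + 2,710 m³ = 16,400 m³ (under)
Mar 2023–Jul 2023: 1,860 m³ + 8,020 m³ + 110 m³ + 2,710 m³ + 3,050 m³ = 15,750 m³ (under)
Apr 2023–Aug 2023: 8,020 m³ + 110 m³ + 2,710 m³ + 3,050 m³ + 10,980 m³ = 24,870 m³ (over)
May 2023–Sep 2023: 110 m³ + 2,710 m³ + 3,050 m³ + 10,980 m³ + 750 m³ = 17,600 m³ (under)
Jun 2023–Oct 2023: 2,710 m³ + 3,050 m³ + 10,980 m³ + 750 m³ + 100 m³ = 17,590 m³ (under)
Jul 2023–Nov 2023: 3,050 m³ + 10,980 m³ + 750 m³ + 100 m³ + 3,520 m³ = 18,400 m³ (over)
Aug 2023–Dec 2023: 10,980 m³ + 750 m³ + 100 m³ + 3,520 m³ + 190 m³ = 15,540 m³ (under)
2 windows exceed the threshold.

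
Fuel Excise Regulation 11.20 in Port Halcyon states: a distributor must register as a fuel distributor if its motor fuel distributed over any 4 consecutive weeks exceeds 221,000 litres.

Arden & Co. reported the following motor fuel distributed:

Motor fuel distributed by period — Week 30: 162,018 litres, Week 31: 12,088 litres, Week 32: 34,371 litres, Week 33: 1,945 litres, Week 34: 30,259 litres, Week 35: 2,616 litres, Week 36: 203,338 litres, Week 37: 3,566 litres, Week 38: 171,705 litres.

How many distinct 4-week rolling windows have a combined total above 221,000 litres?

3

Week 30–Week 33: 162,018 litres + 12,088 litres + 34,371 litres + 1,945 litres = 210,422 litres (under)
Week 31–Week 34: 12,088 litres + 34,371 litres + 1,945 litres + 30,259 litres = 78,663 litres (under)
Week 32–Week 35: 34,371 litres + 1,945 litres + 30,259 litres + 2,616 litres = 69,191 litres (under)
Week 33–Week 36: 1,945 litres + 30,259 litres + 2,616 litres + 203,338 litres = 238,158 litres (over)
Week 34–Week 37: 30,259 litres + 2,616 litres + 203,338 litres + 3,566 litres = 239,779 litres (over)
Week 35–Week 38: 2,616 litres + 203,338 litres + 3,566 litres + 171,705 litres = 381,225 litres (over)
3 windows exceed the threshold.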